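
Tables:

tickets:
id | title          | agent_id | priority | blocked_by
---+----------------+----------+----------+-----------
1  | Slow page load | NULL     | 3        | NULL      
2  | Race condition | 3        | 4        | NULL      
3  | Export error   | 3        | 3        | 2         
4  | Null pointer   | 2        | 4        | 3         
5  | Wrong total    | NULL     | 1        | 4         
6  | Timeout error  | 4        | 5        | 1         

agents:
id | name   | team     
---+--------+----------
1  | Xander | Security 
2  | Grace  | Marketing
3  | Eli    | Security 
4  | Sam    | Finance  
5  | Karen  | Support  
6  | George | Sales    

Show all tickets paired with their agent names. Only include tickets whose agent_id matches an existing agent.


INNER JOIN keeps only tickets rows whose agent_id matches an id in agents. Walk through each ticket:
  - ticket 1 (Slow page load): agent_id=NULL, no match -> dropped
  - ticket 2 (Race condition): agent_id=3 -> matches Eli
  - ticket 3 (Export error): agent_id=3 -> matches Eli
  - ticket 4 (Null pointer): agent_id=2 -> matches Grace
  - ticket 5 (Wrong total): agent_id=NULL, no match -> dropped
  - ticket 6 (Timeout error): agent_id=4 -> matches Sam
So 2 of 6 rows are dropped.

SQL:
SELECT a.title, b.name AS agent
FROM tickets a
INNER JOIN agents b ON a.agent_id = b.id

Result:
title          | agent
---------------+------
Race condition | Eli  
Export error   | Eli  
Null pointer   | Grace
Timeout error  | Sam  


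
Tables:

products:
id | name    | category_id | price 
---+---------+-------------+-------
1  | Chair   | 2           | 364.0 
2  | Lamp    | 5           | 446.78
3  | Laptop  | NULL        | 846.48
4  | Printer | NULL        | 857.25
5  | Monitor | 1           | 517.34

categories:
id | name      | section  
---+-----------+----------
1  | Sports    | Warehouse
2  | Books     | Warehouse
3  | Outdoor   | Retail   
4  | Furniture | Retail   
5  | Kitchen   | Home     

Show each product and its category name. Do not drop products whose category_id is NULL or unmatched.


LEFT JOIN keeps every row from products (the left table); where category_id has no match in categories, the category columns become NULL. Walk through each product:
  - product 1 (Chair): category_id=2 -> matches Books
  - product 2 (Lamp): category_id=5 -> matches Kitchen
  - product 3 (Laptop): category_id=NULL, no match -> kept with NULL
  - product 4 (Printer): category_id=NULL, no match -> kept with NULL
  - product 5 (Monitor): category_id=1 -> matches Sports
All 5 rows appear; 2 have NULL category.

SQL:
SELECT a.name, b.name AS category
FROM products a
LEFT JOIN categories b ON a.category_id = b.id

Result:
name    | category
--------+---------
Chair   | Books   
Lamp    | Kitchen 
Laptop  | NULL    
Printer | NULL    
Monitor | Sports  


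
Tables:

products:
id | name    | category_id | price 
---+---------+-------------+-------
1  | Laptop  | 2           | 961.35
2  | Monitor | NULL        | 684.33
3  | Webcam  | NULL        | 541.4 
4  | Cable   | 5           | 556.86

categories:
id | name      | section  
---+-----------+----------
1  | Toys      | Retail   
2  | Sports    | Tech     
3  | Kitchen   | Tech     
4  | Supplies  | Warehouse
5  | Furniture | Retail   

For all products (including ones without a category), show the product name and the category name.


LEFT JOIN keeps every row from products (the left table); where category_id has no match in categories, the category columns become NULL. Walk through each product:
  - product 1 (Laptop): category_id=2 -> matches Sports
  - product 2 (Monitor): category_id=NULL, no match -> kept with NULL
  - product 3 (Webcam): category_id=NULL, no match -> kept with NULL
  - product 4 (Cable): category_id=5 -> matches Furniture
All 4 rows appear; 2 have NULL category.

SQL:
SELECT a.name, b.name AS category
FROM products a
LEFT JOIN categories b ON a.category_id = b.id

Result:
name    | category 
--------+----------
Laptop  | Sports   
Monitor | NULL     
Webcam  | NULL     
Cable   | Furniture


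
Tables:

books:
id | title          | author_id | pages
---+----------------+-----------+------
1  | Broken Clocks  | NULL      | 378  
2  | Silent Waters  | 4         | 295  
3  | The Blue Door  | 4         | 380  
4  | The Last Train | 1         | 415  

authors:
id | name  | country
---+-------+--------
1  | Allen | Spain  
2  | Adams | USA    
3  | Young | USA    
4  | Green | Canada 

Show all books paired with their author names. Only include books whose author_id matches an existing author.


INNER JOIN keeps only books rows whose author_id matches an id in authors. Walk through each book:
  - book 1 (Broken Clocks): author_id=NULL, no match -> dropped
  - book 2 (Silent Waters): author_id=4 -> matches Green
  - book 3 (The Blue Door): author_id=4 -> matches Green
  - book 4 (The Last Train): author_id=1 -> matches Allen
So 1 of 4 rows is dropped.

SQL:
SELECT a.title, b.name AS author
FROM books a
INNER JOIN authors b ON a.author_id = b.id

Result:
title          | author
---------------+-------
Silent Waters  | Green 
The Blue Door  | Green 
The Last Train | Allen 


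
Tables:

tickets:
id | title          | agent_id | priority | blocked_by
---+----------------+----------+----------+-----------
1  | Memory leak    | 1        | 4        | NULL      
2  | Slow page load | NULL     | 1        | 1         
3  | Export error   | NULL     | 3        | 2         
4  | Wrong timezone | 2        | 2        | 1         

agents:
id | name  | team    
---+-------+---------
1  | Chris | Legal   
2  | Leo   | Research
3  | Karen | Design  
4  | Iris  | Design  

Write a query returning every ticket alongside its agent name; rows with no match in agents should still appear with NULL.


LEFT JOIN keeps every row from tickets (the left table); where agent_id has no match in agents, the agent columns become NULL. Walk through each ticket:
  - ticket 1 (Memory leak): agent_id=1 -> matches Chris
  - ticket 2 (Slow page load): agent_id=NULL, no match -> kept with NULL
  - ticket 3 (Export error): agent_id=NULL, no match -> kept with NULL
  - ticket 4 (Wrong timezone): agent_id=2 -> matches Leo
All 4 rows appear; 2 have NULL agent.

SQL:
SELECT a.title, b.name AS agent
FROM tickets a
LEFT JOIN agents b ON a.agent_id = b.id

Result:
title          | agent
---------------+------
Memory leak    | Chris
Slow page load | NULL 
Export error   | NULL 
Wrong timezone | Leo  


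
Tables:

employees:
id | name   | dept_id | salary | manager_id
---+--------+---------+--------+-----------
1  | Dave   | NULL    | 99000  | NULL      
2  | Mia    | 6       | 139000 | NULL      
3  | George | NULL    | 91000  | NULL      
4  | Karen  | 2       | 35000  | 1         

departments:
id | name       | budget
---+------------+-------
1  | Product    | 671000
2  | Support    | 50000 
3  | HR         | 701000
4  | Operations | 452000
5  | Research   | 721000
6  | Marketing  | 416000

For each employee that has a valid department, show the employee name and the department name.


INNER JOIN keeps only employees rows whose dept_id matches an id in departments. Walk through each employee:
  - employee 1 (Dave): dept_id=NULL, no match -> dropped
  - employee 2 (Mia): dept_id=6 -> matches Marketing
  - employee 3 (George): dept_id=NULL, no match -> dropped
  - employee 4 (Karen): dept_id=2 -> matches Support
So 2 of 4 rows are dropped.

SQL:
SELECT a.name, b.name AS department
FROM employees a
INNER JOIN departments b ON a.dept_id = b.id

Result:
name  | department
------+-----------
Mia   | Marketing 
Karen | Support   


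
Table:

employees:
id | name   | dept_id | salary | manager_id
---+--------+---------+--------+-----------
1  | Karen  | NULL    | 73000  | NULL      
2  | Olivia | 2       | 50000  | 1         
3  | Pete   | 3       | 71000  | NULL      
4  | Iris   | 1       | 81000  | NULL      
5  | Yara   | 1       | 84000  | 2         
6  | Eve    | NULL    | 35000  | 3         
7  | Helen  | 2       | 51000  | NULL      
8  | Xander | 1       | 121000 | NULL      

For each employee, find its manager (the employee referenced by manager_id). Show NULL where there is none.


This is a self-join: employees is joined to a second copy of itself, matching each row's manager_id to another row's id. Use LEFT JOIN so rows with manager_id=NULL are kept.
  - employee 1 (Karen): manager_id=NULL -> NULL
  - employee 2 (Olivia): manager_id=1 -> Karen
  - employee 3 (Pete): manager_id=NULL -> NULL
  - employee 4 (Iris): manager_id=NULL -> NULL
  - employee 5 (Yara): manager_id=2 -> Olivia
  - employee 6 (Eve): manager_id=3 -> Pete
  - employee 7 (Helen): manager_id=NULL -> NULL
  - employee 8 (Xander): manager_id=NULL -> NULL

SQL:
SELECT a.name AS item, b.name AS manager
FROM employees a
LEFT JOIN employees b ON a.manager_id = b.id

Result:
item   | manager
-------+--------
Karen  | NULL   
Olivia | Karen  
Pete   | NULL   
Iris   | NULL   
Yara   | Olivia 
Eve    | Pete   
Helen  | NULL   
Xander | NULL   


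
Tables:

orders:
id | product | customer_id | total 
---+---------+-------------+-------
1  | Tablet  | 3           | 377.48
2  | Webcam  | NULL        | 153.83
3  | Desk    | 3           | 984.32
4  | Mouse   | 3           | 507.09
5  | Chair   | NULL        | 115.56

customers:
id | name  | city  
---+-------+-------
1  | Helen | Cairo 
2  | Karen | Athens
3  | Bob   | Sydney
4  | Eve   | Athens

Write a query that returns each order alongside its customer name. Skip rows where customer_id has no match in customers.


INNER JOIN keeps only orders rows whose customer_id matches an id in customers. Walk through each order:
  - order 1 (Tablet): customer_id=3 -> matches Bob
  - order 2 (Webcam): customer_id=NULL, no match -> dropped
  - order 3 (Desk): customer_id=3 -> matches Bob
  - order 4 (Mouse): customer_id=3 -> matches Bob
  - order 5 (Chair): customer_id=NULL, no match -> dropped
So 2 of 5 rows are dropped.

SQL:
SELECT a.product, b.name AS customer
FROM orders a
INNER JOIN customers b ON a.customer_id = b.id

Result:
product | customer
--------+---------
Tablet  | Bob     
Desk    | Bob     
Mouse   | Bob     


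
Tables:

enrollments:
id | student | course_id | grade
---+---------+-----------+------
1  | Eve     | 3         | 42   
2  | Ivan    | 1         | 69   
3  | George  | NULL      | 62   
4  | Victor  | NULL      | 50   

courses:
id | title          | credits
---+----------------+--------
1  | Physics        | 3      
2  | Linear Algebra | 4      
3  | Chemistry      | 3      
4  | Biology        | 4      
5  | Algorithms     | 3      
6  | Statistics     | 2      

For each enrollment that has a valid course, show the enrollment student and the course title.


INNER JOIN keeps only enrollments rows whose course_id matches an id in courses. Walk through each enrollment:
  - enrollment 1 (Eve): course_id=3 -> matches Chemistry
  - enrollment 2 (Ivan): course_id=1 -> matches Physics
  - enrollment 3 (George): course_id=NULL, no match -> dropped
  - enrollment 4 (Victor): course_id=NULL, no match -> dropped
So 2 of 4 rows are dropped.

SQL:
SELECT a.student, b.title AS course
FROM enrollments a
INNER JOIN courses b ON a.course_id = b.id

Result:
student | course   
--------+----------
Eve     | Chemistry
Ivan    | Physics  


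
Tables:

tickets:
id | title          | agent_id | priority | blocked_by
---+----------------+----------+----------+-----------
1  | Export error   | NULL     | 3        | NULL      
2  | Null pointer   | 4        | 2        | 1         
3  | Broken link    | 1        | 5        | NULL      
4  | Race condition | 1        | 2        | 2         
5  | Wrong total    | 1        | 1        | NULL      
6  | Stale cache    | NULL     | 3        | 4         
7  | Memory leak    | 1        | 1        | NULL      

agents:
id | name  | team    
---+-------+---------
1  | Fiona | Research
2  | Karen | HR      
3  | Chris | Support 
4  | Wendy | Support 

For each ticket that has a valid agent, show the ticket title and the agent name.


INNER JOIN keeps only tickets rows whose agent_id matches an id in agents. Walk through each ticket:
  - ticket 1 (Export error): agent_id=NULL, no match -> dropped
  - ticket 2 (Null pointer): agent_id=4 -> matches Wendy
  - ticket 3 (Broken link): agent_id=1 -> matches Fiona
  - ticket 4 (Race condition): agent_id=1 -> matches Fiona
  - ticket 5 (Wrong total): agent_id=1 -> matches Fiona
  - ticket 6 (Stale cache): agent_id=NULL, no match -> dropped
  - ticket 7 (Memory leak): agent_id=1 -> matches Fiona
So 2 of 7 rows are dropped.

SQL:
SELECT a.title, b.name AS agent
FROM tickets a
INNER JOIN agents b ON a.agent_id = b.id

Result:
title          | agent
---------------+------
Null pointer   | Wendy
Broken link    | Fiona
Race condition | Fiona
Wrong total    | Fiona
Memory leak    | Fiona


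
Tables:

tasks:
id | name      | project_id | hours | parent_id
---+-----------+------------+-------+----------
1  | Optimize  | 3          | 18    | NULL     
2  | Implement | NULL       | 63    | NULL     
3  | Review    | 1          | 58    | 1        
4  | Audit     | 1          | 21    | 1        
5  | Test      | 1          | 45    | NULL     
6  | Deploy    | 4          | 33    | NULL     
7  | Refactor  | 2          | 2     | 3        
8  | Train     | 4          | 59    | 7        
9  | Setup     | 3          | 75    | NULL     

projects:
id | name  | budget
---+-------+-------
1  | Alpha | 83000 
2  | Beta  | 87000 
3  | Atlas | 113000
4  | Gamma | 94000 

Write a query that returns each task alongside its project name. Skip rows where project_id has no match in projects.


INNER JOIN keeps only tasks rows whose project_id matches an id in projects. Walk through each task:
  - task 1 (Optimize): project_id=3 -> matches Atlas
  - task 2 (Implement): project_id=NULL, no match -> dropped
  - task 3 (Review): project_id=1 -> matches Alpha
  - task 4 (Audit): project_id=1 -> matches Alpha
  - task 5 (Test): project_id=1 -> matches Alpha
  - task 6 (Deploy): project_id=4 -> matches Gamma
  - task 7 (Refactor): project_id=2 -> matches Beta
  - task 8 (Train): project_id=4 -> matches Gamma
  - task 9 (Setup): project_id=3 -> matches Atlas
So 1 of 9 rows is dropped.

SQL:
SELECT a.name, b.name AS project
FROM tasks a
INNER JOIN projects b ON a.project_id = b.id

Result:
name     | project
---------+--------
Optimize | Atlas  
Review   | Alpha  
Audit    | Alpha  
Test     | Alpha  
Deploy   | Gamma  
Refactor | Beta   
Train    | Gamma  
Setup    | Atlas  


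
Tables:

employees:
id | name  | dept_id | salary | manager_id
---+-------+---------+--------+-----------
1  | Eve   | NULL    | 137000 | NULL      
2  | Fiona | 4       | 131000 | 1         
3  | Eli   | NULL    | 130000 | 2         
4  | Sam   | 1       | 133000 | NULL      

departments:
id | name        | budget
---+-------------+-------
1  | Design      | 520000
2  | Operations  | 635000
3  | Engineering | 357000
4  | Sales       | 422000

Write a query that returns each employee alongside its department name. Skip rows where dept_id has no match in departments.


INNER JOIN keeps only employees rows whose dept_id matches an id in departments. Walk through each employee:
  - employee 1 (Eve): dept_id=NULL, no match -> dropped
  - employee 2 (Fiona): dept_id=4 -> matches Sales
  - employee 3 (Eli): dept_id=NULL, no match -> dropped
  - employee 4 (Sam): dept_id=1 -> matches Design
So 2 of 4 rows are dropped.

SQL:
SELECT a.name, b.name AS department
FROM employees a
INNER JOIN departments b ON a.dept_id = b.id

Result:
name  | department
------+-----------
Fiona | Sales     
Sam   | Design    


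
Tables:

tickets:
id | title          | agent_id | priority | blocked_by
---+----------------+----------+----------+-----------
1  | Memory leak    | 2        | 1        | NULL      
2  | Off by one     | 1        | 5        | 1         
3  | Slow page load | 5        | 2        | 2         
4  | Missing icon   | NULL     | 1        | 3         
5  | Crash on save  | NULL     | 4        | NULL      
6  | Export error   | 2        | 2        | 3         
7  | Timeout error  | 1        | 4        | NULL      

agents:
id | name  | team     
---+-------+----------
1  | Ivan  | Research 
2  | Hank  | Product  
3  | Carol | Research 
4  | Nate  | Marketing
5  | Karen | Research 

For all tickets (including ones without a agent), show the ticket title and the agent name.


LEFT JOIN keeps every row from tickets (the left table); where agent_id has no match in agents, the agent columns become NULL. Walk through each ticket:
  - ticket 1 (Memory leak): agent_id=2 -> matches Hank
  - ticket 2 (Off by one): agent_id=1 -> matches Ivan
  - ticket 3 (Slow page load): agent_id=5 -> matches Karen
  - ticket 4 (Missing icon): agent_id=NULL, no match -> kept with NULL
  - ticket 5 (Crash on save): agent_id=NULL, no match -> kept with NULL
  - ticket 6 (Export error): agent_id=2 -> matches Hank
  - ticket 7 (Timeout error): agent_id=1 -> matches Ivan
All 7 rows appear; 2 have NULL agent.

SQL:
SELECT a.title, b.name AS agent
FROM tickets a
LEFT JOIN agents b ON a.agent_id = b.id

Result:
title          | agent
---------------+------
Memory leak    | Hank 
Off by one     | Ivan 
Slow page load | Karen
Missing icon   | NULL 
Crash on save  | NULL 
Export error   | Hank 
Timeout error  | Ivan 


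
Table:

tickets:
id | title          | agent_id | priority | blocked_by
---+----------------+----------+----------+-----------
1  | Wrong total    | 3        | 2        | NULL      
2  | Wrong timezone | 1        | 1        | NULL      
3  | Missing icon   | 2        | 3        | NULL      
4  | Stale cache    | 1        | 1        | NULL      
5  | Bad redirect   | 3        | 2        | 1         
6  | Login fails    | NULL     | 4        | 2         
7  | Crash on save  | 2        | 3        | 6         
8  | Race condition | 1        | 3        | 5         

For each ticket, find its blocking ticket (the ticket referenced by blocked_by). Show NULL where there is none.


This is a self-join: tickets is joined to a second copy of itself, matching each row's blocked_by to another row's id. Use LEFT JOIN so rows with blocked_by=NULL are kept.
  - ticket 1 (Wrong total): blocked_by=NULL -> NULL
  - ticket 2 (Wrong timezone): blocked_by=NULL -> NULL
  - ticket 3 (Missing icon): blocked_by=NULL -> NULL
  - ticket 4 (Stale cache): blocked_by=NULL -> NULL
  - ticket 5 (Bad redirect): blocked_by=1 -> Wrong total
  - ticket 6 (Login fails): blocked_by=2 -> Wrong timezone
  - ticket 7 (Crash on save): blocked_by=6 -> Login fails
  - ticket 8 (Race condition): blocked_by=5 -> Bad redirect

SQL:
SELECT a.title AS item, b.title AS blocked_by
FROM tickets a
LEFT JOIN tickets b ON a.blocked_by = b.id

Result:
item           | blocked_by    
---------------+---------------
Wrong total    | NULL          
Wrong timezone | NULL          
Missing icon   | NULL          
Stale cache    | NULL          
Bad redirect   | Wrong total   
Login fails    | Wrong timezone
Crash on save  | Login fails   
Race condition | Bad redirect  


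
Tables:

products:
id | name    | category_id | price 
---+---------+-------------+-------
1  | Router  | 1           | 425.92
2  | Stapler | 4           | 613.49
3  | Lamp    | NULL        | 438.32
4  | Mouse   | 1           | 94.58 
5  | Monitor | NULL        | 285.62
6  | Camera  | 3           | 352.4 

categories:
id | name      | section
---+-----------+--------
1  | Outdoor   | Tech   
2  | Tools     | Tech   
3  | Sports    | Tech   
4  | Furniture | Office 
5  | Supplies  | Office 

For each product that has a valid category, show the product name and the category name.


INNER JOIN keeps only products rows whose category_id matches an id in categories. Walk through each product:
  - product 1 (Router): category_id=1 -> matches Outdoor
  - product 2 (Stapler): category_id=4 -> matches Furniture
  - product 3 (Lamp): category_id=NULL, no match -> dropped
  - product 4 (Mouse): category_id=1 -> matches Outdoor
  - product 5 (Monitor): category_id=NULL, no match -> dropped
  - product 6 (Camera): category_id=3 -> matches Sports
So 2 of 6 rows are dropped.

SQL:
SELECT a.name, b.name AS category
FROM products a
INNER JOIN categories b ON a.category_id = b.id

Result:
name    | category 
--------+----------
Router  | Outdoor  
Stapler | Furniture
Mouse   | Outdoor  
Camera  | Sports   


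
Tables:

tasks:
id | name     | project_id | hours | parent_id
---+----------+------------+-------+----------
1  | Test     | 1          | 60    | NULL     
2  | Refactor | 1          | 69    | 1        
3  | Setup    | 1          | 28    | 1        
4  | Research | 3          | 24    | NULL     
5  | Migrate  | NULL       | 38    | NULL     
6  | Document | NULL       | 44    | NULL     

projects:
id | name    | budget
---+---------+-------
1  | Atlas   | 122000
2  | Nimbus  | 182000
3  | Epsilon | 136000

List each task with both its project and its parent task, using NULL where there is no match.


Two LEFT JOINs from the same base table tasks: one to projects via project_id, one to tasks itself via parent_id. Both are LEFT so every task is preserved.
Match against projects:
  - task 1 (Test): project_id=1 -> matches Atlas
  - task 2 (Refactor): project_id=1 -> matches Atlas
  - task 3 (Setup): project_id=1 -> matches Atlas
  - task 4 (Research): project_id=3 -> matches Epsilon
  - task 5 (Migrate): project_id=NULL, no match -> kept with NULL
  - task 6 (Document): project_id=NULL, no match -> kept with NULL
Match against tasks (self):
  - task 1 (Test): parent_id=NULL -> NULL
  - task 2 (Refactor): parent_id=1 -> Test
  - task 3 (Setup): parent_id=1 -> Test
  - task 4 (Research): parent_id=NULL -> NULL
  - task 5 (Migrate): parent_id=NULL -> NULL
  - task 6 (Document): parent_id=NULL -> NULL

SQL:
SELECT a.name, b.name AS project, c.name AS parent
FROM tasks a
LEFT JOIN projects b ON a.project_id = b.id
LEFT JOIN tasks c ON a.parent_id = c.id

Result:
name     | project | parent
---------+---------+-------
Test     | Atlas   | NULL  
Refactor | Atlas   | Test  
Setup    | Atlas   | Test  
Research | Epsilon | NULL  
Migrate  | NULL    | NULL  
Document | NULL    | NULL  


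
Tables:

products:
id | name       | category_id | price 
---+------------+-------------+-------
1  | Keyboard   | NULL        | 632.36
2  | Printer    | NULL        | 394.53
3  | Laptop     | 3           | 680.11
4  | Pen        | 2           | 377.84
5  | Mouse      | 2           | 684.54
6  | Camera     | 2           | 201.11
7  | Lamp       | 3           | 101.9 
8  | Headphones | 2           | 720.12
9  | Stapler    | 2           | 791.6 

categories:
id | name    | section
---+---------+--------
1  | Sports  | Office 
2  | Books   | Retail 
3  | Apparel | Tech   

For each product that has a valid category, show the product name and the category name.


INNER JOIN keeps only products rows whose category_id matches an id in categories. Walk through each product:
  - product 1 (Keyboard): category_id=NULL, no match -> dropped
  - product 2 (Printer): category_id=NULL, no match -> dropped
  - product 3 (Laptop): category_id=3 -> matches Apparel
  - product 4 (Pen): category_id=2 -> matches Books
  - product 5 (Mouse): category_id=2 -> matches Books
  - product 6 (Camera): category_id=2 -> matches Books
  - product 7 (Lamp): category_id=3 -> matches Apparel
  - product 8 (Headphones): category_id=2 -> matches Books
  - product 9 (Stapler): category_id=2 -> matches Books
So 2 of 9 rows are dropped.

SQL:
SELECT a.name, b.name AS category
FROM products a
INNER JOIN categories b ON a.category_id = b.id

Result:
name       | category
-----------+---------
Laptop     | Apparel 
Pen        | Books   
Mouse      | Books   
Camera     | Books   
Lamp       | Apparel 
Headphones | Books   
Stapler    | Books   


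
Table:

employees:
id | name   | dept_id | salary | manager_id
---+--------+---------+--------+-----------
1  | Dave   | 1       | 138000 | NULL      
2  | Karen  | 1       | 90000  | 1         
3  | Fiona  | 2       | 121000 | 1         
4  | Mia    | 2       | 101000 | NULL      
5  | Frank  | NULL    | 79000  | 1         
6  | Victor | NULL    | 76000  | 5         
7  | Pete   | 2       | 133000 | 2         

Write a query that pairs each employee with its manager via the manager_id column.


This is a self-join: employees is joined to a second copy of itself, matching each row's manager_id to another row's id. Use LEFT JOIN so rows with manager_id=NULL are kept.
  - employee 1 (Dave): manager_id=NULL -> NULL
  - employee 2 (Karen): manager_id=1 -> Dave
  - employee 3 (Fiona): manager_id=1 -> Dave
  - employee 4 (Mia): manager_id=NULL -> NULL
  - employee 5 (Frank): manager_id=1 -> Dave
  - employee 6 (Victor): manager_id=5 -> Frank
  - employee 7 (Pete): manager_id=2 -> Karen

SQL:
SELECT a.name AS item, b.name AS manager
FROM employees a
LEFT JOIN employees b ON a.manager_id = b.id

Result:
item   | manager
-------+--------
Dave   | NULL   
Karen  | Dave   
Fiona  | Dave   
Mia    | NULL   
Frank  | Dave   
Victor | Frank  
Pete   | Karen  


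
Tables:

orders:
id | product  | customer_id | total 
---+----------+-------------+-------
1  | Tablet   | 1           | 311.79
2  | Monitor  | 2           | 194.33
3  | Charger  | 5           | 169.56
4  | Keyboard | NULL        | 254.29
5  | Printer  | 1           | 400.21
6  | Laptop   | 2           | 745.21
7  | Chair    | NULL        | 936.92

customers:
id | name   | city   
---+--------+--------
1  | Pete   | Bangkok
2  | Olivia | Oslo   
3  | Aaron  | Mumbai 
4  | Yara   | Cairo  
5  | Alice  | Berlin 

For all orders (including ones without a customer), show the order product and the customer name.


LEFT JOIN keeps every row from orders (the left table); where customer_id has no match in customers, the customer columns become NULL. Walk through each order:
  - order 1 (Tablet): customer_id=1 -> matches Pete
  - order 2 (Monitor): customer_id=2 -> matches Olivia
  - order 3 (Charger): customer_id=5 -> matches Alice
  - order 4 (Keyboard): customer_id=NULL, no match -> kept with NULL
  - order 5 (Printer): customer_id=1 -> matches Pete
  - order 6 (Laptop): customer_id=2 -> matches Olivia
  - order 7 (Chair): customer_id=NULL, no match -> kept with NULL
All 7 rows appear; 2 have NULL customer.

SQL:
SELECT a.product, b.name AS customer
FROM orders a
LEFT JOIN customers b ON a.customer_id = b.id

Result:
product  | customer
---------+---------
Tablet   | Pete    
Monitor  | Olivia  
Charger  | Alice   
Keyboard | NULL    
Printer  | Pete    
Laptop   | Olivia  
Chair    | NULL    


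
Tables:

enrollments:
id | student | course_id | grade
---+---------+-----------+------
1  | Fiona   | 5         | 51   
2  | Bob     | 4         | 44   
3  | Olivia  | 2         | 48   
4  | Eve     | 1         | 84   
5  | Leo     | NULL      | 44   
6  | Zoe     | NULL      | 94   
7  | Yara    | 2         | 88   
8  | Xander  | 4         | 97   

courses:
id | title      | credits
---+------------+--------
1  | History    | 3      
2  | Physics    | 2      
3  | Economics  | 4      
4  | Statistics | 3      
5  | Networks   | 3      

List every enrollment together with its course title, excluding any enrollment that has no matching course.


INNER JOIN keeps only enrollments rows whose course_id matches an id in courses. Walk through each enrollment:
  - enrollment 1 (Fiona): course_id=5 -> matches Networks
  - enrollment 2 (Bob): course_id=4 -> matches Statistics
  - enrollment 3 (Olivia): course_id=2 -> matches Physics
  - enrollment 4 (Eve): course_id=1 -> matches History
  - enrollment 5 (Leo): course_id=NULL, no match -> dropped
  - enrollment 6 (Zoe): course_id=NULL, no match -> dropped
  - enrollment 7 (Yara): course_id=2 -> matches Physics
  - enrollment 8 (Xander): course_id=4 -> matches Statistics
So 2 of 8 rows are dropped.

SQL:
SELECT a.student, b.title AS course
FROM enrollments a
INNER JOIN courses b ON a.course_id = b.id

Result:
student | course    
--------+-----------
Fiona   | Networks  
Bob     | Statistics
Olivia  | Physics   
Eve     | History   
Yara    | Physics   
Xander  | Statistics


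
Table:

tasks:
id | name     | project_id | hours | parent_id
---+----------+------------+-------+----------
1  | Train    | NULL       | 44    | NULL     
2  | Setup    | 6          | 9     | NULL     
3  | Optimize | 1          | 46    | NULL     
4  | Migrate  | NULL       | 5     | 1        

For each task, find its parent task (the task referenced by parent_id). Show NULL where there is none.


This is a self-join: tasks is joined to a second copy of itself, matching each row's parent_id to another row's id. Use LEFT JOIN so rows with parent_id=NULL are kept.
  - task 1 (Train): parent_id=NULL -> NULL
  - task 2 (Setup): parent_id=NULL -> NULL
  - task 3 (Optimize): parent_id=NULL -> NULL
  - task 4 (Migrate): parent_id=1 -> Train

SQL:
SELECT a.name AS item, b.name AS parent
FROM tasks a
LEFT JOIN tasks b ON a.parent_id = b.id

Result:
item     | parent
---------+-------
Train    | NULL  
Setup    | NULL  
Optimize | NULL  
Migrate  | Train 


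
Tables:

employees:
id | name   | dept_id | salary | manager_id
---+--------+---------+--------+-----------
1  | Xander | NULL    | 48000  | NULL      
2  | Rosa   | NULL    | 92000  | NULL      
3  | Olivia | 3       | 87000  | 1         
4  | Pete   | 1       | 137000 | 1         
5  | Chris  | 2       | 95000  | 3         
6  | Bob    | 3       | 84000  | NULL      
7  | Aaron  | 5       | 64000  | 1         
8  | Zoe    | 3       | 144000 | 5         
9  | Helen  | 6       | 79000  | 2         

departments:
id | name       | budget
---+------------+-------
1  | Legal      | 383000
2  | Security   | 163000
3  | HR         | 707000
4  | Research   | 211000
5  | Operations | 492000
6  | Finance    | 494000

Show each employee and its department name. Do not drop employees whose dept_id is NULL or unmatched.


LEFT JOIN keeps every row from employees (the left table); where dept_id has no match in departments, the department columns become NULL. Walk through each employee:
  - employee 1 (Xander): dept_id=NULL, no match -> kept with NULL
  - employee 2 (Rosa): dept_id=NULL, no match -> kept with NULL
  - employee 3 (Olivia): dept_id=3 -> matches HR
  - employee 4 (Pete): dept_id=1 -> matches Legal
  - employee 5 (Chris): dept_id=2 -> matches Security
  - employee 6 (Bob): dept_id=3 -> matches HR
  - employee 7 (Aaron): dept_id=5 -> matches Operations
  - employee 8 (Zoe): dept_id=3 -> matches HR
  - employee 9 (Helen): dept_id=6 -> matches Finance
All 9 rows appear; 2 have NULL department.

SQL:
SELECT a.name, b.name AS department
FROM employees a
LEFT JOIN departments b ON a.dept_id = b.id

Result:
name   | department
-------+-----------
Xander | NULL      
Rosa   | NULL      
Olivia | HR        
Pete   | Legal     
Chris  | Security  
Bob    | HR        
Aaron  | Operations
Zoe    | HR        
Helen  | Finance   


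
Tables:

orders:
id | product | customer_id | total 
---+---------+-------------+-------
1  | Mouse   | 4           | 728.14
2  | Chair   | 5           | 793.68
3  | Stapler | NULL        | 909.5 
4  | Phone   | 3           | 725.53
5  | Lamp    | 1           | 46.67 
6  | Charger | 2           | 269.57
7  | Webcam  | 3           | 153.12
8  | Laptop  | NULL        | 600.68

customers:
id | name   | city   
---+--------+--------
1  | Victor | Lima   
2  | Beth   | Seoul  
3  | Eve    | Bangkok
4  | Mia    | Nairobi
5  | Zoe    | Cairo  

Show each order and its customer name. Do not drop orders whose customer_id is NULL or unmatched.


LEFT JOIN keeps every row from orders (the left table); where customer_id has no match in customers, the customer columns become NULL. Walk through each order:
  - order 1 (Mouse): customer_id=4 -> matches Mia
  - order 2 (Chair): customer_id=5 -> matches Zoe
  - order 3 (Stapler): customer_id=NULL, no match -> kept with NULL
  - order 4 (Phone): customer_id=3 -> matches Eve
  - order 5 (Lamp): customer_id=1 -> matches Victor
  - order 6 (Charger): customer_id=2 -> matches Beth
  - order 7 (Webcam): customer_id=3 -> matches Eve
  - order 8 (Laptop): customer_id=NULL, no match -> kept with NULL
All 8 rows appear; 2 have NULL customer.

SQL:
SELECT a.product, b.name AS customer
FROM orders a
LEFT JOIN customers b ON a.customer_id = b.id

Result:
product | customer
--------+---------
Mouse   | Mia     
Chair   | Zoe     
Stapler | NULL    
Phone   | Eve     
Lamp    | Victor  
Charger | Beth    
Webcam  | Eve     
Laptop  | NULL    


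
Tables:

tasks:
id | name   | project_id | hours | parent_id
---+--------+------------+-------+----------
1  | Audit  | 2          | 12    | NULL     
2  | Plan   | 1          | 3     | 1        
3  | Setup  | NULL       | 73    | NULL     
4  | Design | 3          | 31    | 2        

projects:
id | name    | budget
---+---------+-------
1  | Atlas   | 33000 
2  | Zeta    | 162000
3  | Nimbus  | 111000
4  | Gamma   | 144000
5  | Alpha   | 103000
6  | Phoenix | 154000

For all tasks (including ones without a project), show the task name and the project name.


LEFT JOIN keeps every row from tasks (the left table); where project_id has no match in projects, the project columns become NULL. Walk through each task:
  - task 1 (Audit): project_id=2 -> matches Zeta
  - task 2 (Plan): project_id=1 -> matches Atlas
  - task 3 (Setup): project_id=NULL, no match -> kept with NULL
  - task 4 (Design): project_id=3 -> matches Nimbus
All 4 rows appear; 1 has NULL project.

SQL:
SELECT a.name, b.name AS project
FROM tasks a
LEFT JOIN projects b ON a.project_id = b.id

Result:
name   | project
-------+--------
Audit  | Zeta   
Plan   | Atlas  
Setup  | NULL   
Design | Nimbus 


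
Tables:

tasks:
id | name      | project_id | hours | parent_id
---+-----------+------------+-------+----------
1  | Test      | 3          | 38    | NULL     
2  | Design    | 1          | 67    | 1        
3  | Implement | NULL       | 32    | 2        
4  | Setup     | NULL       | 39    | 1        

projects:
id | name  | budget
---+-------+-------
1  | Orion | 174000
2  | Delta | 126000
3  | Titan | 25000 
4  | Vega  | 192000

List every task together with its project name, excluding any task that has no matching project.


INNER JOIN keeps only tasks rows whose project_id matches an id in projects. Walk through each task:
  - task 1 (Test): project_id=3 -> matches Titan
  - task 2 (Design): project_id=1 -> matches Orion
  - task 3 (Implement): project_id=NULL, no match -> dropped
  - task 4 (Setup): project_id=NULL, no match -> dropped
So 2 of 4 rows are dropped.

SQL:
SELECT a.name, b.name AS project
FROM tasks a
INNER JOIN projects b ON a.project_id = b.id

Result:
name   | project
-------+--------
Test   | Titan  
Design | Orion  


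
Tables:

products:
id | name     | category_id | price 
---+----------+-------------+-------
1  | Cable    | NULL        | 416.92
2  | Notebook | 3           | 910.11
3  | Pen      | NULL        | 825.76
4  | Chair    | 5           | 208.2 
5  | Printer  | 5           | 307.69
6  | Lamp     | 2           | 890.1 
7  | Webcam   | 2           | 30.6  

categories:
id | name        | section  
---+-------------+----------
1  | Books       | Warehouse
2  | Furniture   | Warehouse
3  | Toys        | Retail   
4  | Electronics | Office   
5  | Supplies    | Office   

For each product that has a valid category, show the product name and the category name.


INNER JOIN keeps only products rows whose category_id matches an id in categories. Walk through each product:
  - product 1 (Cable): category_id=NULL, no match -> dropped
  - product 2 (Notebook): category_id=3 -> matches Toys
  - product 3 (Pen): category_id=NULL, no match -> dropped
  - product 4 (Chair): category_id=5 -> matches Supplies
  - product 5 (Printer): category_id=5 -> matches Supplies
  - product 6 (Lamp): category_id=2 -> matches Furniture
  - product 7 (Webcam): category_id=2 -> matches Furniture
So 2 of 7 rows are dropped.

SQL:
SELECT a.name, b.name AS category
FROM products a
INNER JOIN categories b ON a.category_id = b.id

Result:
name     | category 
---------+----------
Notebook | Toys     
Chair    | Supplies 
Printer  | Supplies 
Lamp     | Furniture
Webcam   | Furniture


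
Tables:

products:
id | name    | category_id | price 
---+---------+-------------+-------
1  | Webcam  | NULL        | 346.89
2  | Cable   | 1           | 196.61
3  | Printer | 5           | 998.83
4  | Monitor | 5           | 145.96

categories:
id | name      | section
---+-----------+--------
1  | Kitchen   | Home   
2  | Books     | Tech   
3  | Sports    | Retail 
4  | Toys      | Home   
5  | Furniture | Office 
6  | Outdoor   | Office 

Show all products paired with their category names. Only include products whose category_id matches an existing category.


INNER JOIN keeps only products rows whose category_id matches an id in categories. Walk through each product:
  - product 1 (Webcam): category_id=NULL, no match -> dropped
  - product 2 (Cable): category_id=1 -> matches Kitchen
  - product 3 (Printer): category_id=5 -> matches Furniture
  - product 4 (Monitor): category_id=5 -> matches Furniture
So 1 of 4 rows is dropped.

SQL:
SELECT a.name, b.name AS category
FROM products a
INNER JOIN categories b ON a.category_id = b.id

Result:
name    | category 
--------+----------
Cable   | Kitchen  
Printer | Furniture
Monitor | Furniture


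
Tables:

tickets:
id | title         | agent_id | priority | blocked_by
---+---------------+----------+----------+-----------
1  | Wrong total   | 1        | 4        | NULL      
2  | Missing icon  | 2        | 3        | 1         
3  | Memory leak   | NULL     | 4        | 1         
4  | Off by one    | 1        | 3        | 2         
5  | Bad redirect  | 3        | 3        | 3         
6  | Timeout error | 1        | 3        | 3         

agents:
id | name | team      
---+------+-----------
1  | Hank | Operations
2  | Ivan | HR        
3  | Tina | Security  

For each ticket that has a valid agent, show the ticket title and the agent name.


INNER JOIN keeps only tickets rows whose agent_id matches an id in agents. Walk through each ticket:
  - ticket 1 (Wrong total): agent_id=1 -> matches Hank
  - ticket 2 (Missing icon): agent_id=2 -> matches Ivan
  - ticket 3 (Memory leak): agent_id=NULL, no match -> dropped
  - ticket 4 (Off by one): agent_id=1 -> matches Hank
  - ticket 5 (Bad redirect): agent_id=3 -> matches Tina
  - ticket 6 (Timeout error): agent_id=1 -> matches Hank
So 1 of 6 rows is dropped.

SQL:
SELECT a.title, b.name AS agent
FROM tickets a
INNER JOIN agents b ON a.agent_id = b.id

Result:
title         | agent
--------------+------
Wrong total   | Hank 
Missing icon  | Ivan 
Off by one    | Hank 
Bad redirect  | Tina 
Timeout error | Hank 


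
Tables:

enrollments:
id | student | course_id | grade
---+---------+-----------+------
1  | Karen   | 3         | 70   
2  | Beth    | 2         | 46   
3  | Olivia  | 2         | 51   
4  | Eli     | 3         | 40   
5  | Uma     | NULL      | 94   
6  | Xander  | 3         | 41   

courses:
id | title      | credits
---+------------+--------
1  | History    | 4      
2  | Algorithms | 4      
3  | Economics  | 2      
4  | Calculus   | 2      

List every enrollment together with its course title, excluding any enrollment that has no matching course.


INNER JOIN keeps only enrollments rows whose course_id matches an id in courses. Walk through each enrollment:
  - enrollment 1 (Karen): course_id=3 -> matches Economics
  - enrollment 2 (Beth): course_id=2 -> matches Algorithms
  - enrollment 3 (Olivia): course_id=2 -> matches Algorithms
  - enrollment 4 (Eli): course_id=3 -> matches Economics
  - enrollment 5 (Uma): course_id=NULL, no match -> dropped
  - enrollment 6 (Xander): course_id=3 -> matches Economics
So 1 of 6 rows is dropped.

SQL:
SELECT a.student, b.title AS course
FROM enrollments a
INNER JOIN courses b ON a.course_id = b.id

Result:
student | course    
--------+-----------
Karen   | Economics 
Beth    | Algorithms
Olivia  | Algorithms
Eli     | Economics 
Xander  | Economics 


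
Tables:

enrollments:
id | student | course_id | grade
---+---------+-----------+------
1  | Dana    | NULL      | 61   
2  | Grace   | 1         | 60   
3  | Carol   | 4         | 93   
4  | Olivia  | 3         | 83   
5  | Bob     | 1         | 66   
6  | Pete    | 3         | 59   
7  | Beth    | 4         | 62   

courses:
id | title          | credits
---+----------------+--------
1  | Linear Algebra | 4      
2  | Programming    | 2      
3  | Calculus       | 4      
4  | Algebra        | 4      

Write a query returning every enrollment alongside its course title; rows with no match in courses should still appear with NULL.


LEFT JOIN keeps every row from enrollments (the left table); where course_id has no match in courses, the course columns become NULL. Walk through each enrollment:
  - enrollment 1 (Dana): course_id=NULL, no match -> kept with NULL
  - enrollment 2 (Grace): course_id=1 -> matches Linear Algebra
  - enrollment 3 (Carol): course_id=4 -> matches Algebra
  - enrollment 4 (Olivia): course_id=3 -> matches Calculus
  - enrollment 5 (Bob): course_id=1 -> matches Linear Algebra
  - enrollment 6 (Pete): course_id=3 -> matches Calculus
  - enrollment 7 (Beth): course_id=4 -> matches Algebra
All 7 rows appear; 1 has NULL course.

SQL:
SELECT a.student, b.title AS course
FROM enrollments a
LEFT JOIN courses b ON a.course_id = b.id

Result:
student | course        
--------+---------------
Dana    | NULL          
Grace   | Linear Algebra
Carol   | Algebra       
Olivia  | Calculus      
Bob     | Linear Algebra
Pete    | Calculus      
Beth    | Algebra       
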